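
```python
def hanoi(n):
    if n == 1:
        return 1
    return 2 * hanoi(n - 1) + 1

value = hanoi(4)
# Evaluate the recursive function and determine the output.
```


hanoi(4)
= 2 * hanoi(3) + 1
= 2 * (2 * hanoi(2) + 1) + 1
= 2 * (2 * (2 * hanoi(1) + 1) + 1) + 1
Now compute bottom-up:
hanoi(1) = 1
hanoi(2) = 2 * 1 + 1 = 3
hanoi(3) = 2 * 3 + 1 = 7
hanoi(4) = 2 * 7 + 1 = 15
= 15


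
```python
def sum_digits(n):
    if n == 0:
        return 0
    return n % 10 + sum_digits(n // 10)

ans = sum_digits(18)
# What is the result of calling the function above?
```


sum_digits(18)
= 8 + sum_digits(1)
= 8 + 1 + sum_digits(0)
= 8 + 1 + 0
= 9


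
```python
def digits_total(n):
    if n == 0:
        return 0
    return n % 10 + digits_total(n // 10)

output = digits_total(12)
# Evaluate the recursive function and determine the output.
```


digits_total(12)
= 2 + digits_total(1)
= 2 + 1 + digits_total(0)
= 2 + 1 + 0
= 3


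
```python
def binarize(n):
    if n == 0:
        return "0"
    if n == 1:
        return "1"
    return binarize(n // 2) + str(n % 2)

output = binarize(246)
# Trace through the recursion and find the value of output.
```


binarize(246)
= binarize(123) + "0"
= binarize(61) + "1" + "0"
= binarize(30) + "1" + "1" + "0"
= binarize(15) + "0" + "1" + "1" + "0"
= binarize(7) + "1" + "0" + "1" + "1" + "0"
= binarize(3) + "1" + "1" + "0" + "1" + "1" + "0"
= binarize(1) + "1" + "1" + "1" + "0" + "1" + "1" + "0"
= "1" + "1" + "1" + "1" + "0" + "1" + "1" + "0"
= "11110110"


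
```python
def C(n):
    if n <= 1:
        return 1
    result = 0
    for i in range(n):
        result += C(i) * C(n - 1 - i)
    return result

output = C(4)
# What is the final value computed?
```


C(4)
= sum of C(i) * C(4-1-i) for i in 0..3
First compute sub-values bottom-up:
  C(0) = 1, C(1) = 1
  C(2) = 1*1 + 1*1 = 2
  C(3) = 1*2 + 1*1 + 2*1 = 5
Now C(4):
  C(0)*C(3) = 1*5 = 5
  C(1)*C(2) = 1*2 = 2
  C(2)*C(1) = 2*1 = 2
  C(3)*C(0) = 5*1 = 5
= 5 + 2 + 2 + 5
= 14


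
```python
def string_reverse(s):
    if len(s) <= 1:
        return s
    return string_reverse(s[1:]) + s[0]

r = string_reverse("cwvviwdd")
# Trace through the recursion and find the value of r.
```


string_reverse("cwvviwdd")
= string_reverse("wvviwdd") + "c"
= string_reverse("vviwdd") + "w" + "c"
= string_reverse("viwdd") + "v" + "w" + "c"
= string_reverse("iwdd") + "v" + "v" + "w" + "c"
= string_reverse("wdd") + "i" + "v" + "v" + "w" + "c"
= string_reverse("dd") + "w" + "i" + "v" + "v" + "w" + "c"
= string_reverse("d") + "d" + "w" + "i" + "v" + "v" + "w" + "c"
= "d" + "d" + "w" + "i" + "v" + "v" + "w" + "c"
= "ddwivvwc"


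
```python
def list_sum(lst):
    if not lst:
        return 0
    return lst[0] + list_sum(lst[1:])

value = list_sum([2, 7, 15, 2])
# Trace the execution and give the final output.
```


list_sum([2, 7, 15, 2])
= 2 + list_sum([7, 15, 2])
= 2 + 7 + list_sum([15, 2])
= 2 + 7 + 15 + list_sum([2])
= 2 + 7 + 15 + 2 + list_sum([])
= 2 + 7 + 15 + 2 + 0
= 26


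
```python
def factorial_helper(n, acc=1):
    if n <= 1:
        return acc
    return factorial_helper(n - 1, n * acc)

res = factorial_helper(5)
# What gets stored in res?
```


factorial_helper(5, 1)
= factorial_helper(4, 5 * 1) = factorial_helper(4, 5)
= factorial_helper(3, 4 * 5) = factorial_helper(3, 20)
= factorial_helper(2, 3 * 20) = factorial_helper(2, 60)
= factorial_helper(1, 2 * 60) = factorial_helper(1, 120)
n <= 1, return acc = 120


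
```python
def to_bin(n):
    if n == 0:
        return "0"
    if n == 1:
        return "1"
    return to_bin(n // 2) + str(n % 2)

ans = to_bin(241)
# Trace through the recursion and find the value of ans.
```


to_bin(241)
= to_bin(120) + "1"
= to_bin(60) + "0" + "1"
= to_bin(30) + "0" + "0" + "1"
= to_bin(15) + "0" + "0" + "0" + "1"
= to_bin(7) + "1" + "0" + "0" + "0" + "1"
= to_bin(3) + "1" + "1" + "0" + "0" + "0" + "1"
= to_bin(1) + "1" + "1" + "1" + "0" + "0" + "0" + "1"
= "1" + "1" + "1" + "1" + "0" + "0" + "0" + "1"
= "11110001"


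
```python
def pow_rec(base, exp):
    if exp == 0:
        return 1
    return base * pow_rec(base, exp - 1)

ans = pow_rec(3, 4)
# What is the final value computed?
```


pow_rec(3, 4)
= 3 * pow_rec(3, 3)
= 3 * 3 * pow_rec(3, 2)
= 3 * 3 * 3 * pow_rec(3, 1)
= 3 * 3 * 3 * 3 * pow_rec(3, 0)
= 3 * 3 * 3 * 3 * 1
= 81


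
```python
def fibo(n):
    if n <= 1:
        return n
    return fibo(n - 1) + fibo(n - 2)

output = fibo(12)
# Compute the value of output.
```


fibo(12)
= fibo(11) + fibo(10)
= (fibo(10) + fibo(9)) + fibo(10)
Computing bottom-up: fibo(0)=0, fibo(1)=1, fibo(2)=1, fibo(3)=2, fibo(4)=3, fibo(5)=5, fibo(6)=8, fibo(7)=13, fibo(8)=21, fibo(9)=34, fibo(10)=55, fibo(11)=89, fibo(12)=144
= 144


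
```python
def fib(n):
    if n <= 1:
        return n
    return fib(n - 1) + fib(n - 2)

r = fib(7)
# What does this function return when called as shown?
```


fib(7)
= fib(6) + fib(5)
= (fib(5) + fib(4)) + fib(5)
Computing bottom-up: fib(0)=0, fib(1)=1, fib(2)=1, fib(3)=2, fib(4)=3, fib(5)=5, fib(6)=8, fib(7)=13
= 13


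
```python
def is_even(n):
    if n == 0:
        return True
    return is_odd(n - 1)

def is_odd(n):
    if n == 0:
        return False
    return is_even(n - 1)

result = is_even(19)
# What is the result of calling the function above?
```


is_even(19)
= is_odd(18)
= is_even(17)
= is_odd(16)
= is_even(15)
= is_odd(14)
= is_even(13)
= is_odd(12)
= is_even(11)
= is_odd(10)
= is_even(9)
= is_odd(8)
= is_even(7)
= is_odd(6)
= is_even(5)
= is_odd(4)
= is_even(3)
= is_odd(2)
= is_even(1)
= is_odd(0)
n == 0: return False
= False


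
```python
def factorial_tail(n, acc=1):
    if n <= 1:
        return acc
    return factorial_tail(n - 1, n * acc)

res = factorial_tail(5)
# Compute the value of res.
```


factorial_tail(5, 1)
= factorial_tail(4, 5 * 1) = factorial_tail(4, 5)
= factorial_tail(3, 4 * 5) = factorial_tail(3, 20)
= factorial_tail(2, 3 * 20) = factorial_tail(2, 60)
= factorial_tail(1, 2 * 60) = factorial_tail(1, 120)
n <= 1, return acc = 120


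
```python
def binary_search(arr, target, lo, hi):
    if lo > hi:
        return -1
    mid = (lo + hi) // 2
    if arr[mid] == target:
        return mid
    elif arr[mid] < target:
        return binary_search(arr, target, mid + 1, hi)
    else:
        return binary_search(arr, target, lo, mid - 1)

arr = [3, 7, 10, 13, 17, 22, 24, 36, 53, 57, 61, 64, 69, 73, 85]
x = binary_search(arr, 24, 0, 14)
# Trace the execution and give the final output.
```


binary_search(arr, 24, 0, 14)
lo=0, hi=14, mid=7, arr[mid]=36
36 > 24, search left half
lo=0, hi=6, mid=3, arr[mid]=13
13 < 24, search right half
lo=4, hi=6, mid=5, arr[mid]=22
22 < 24, search right half
lo=6, hi=6, mid=6, arr[mid]=24
arr[6] == 24, found at index 6
= 6


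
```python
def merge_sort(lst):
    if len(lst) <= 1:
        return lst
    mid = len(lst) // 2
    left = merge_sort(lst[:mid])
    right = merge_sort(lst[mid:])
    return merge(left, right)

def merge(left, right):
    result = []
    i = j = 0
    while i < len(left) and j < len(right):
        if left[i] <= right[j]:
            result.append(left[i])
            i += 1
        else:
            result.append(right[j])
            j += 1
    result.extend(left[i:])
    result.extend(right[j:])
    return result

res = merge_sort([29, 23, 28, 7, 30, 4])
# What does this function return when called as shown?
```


merge_sort([29, 23, 28, 7, 30, 4])
Split into [29, 23, 28] and [7, 30, 4]
Left sorted: [23, 28, 29]
Right sorted: [4, 7, 30]
Merge [23, 28, 29] and [4, 7, 30]
= [4, 7, 23, 28, 29, 30]


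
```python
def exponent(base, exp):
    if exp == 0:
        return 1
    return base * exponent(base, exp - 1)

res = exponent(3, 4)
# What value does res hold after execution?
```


exponent(3, 4)
= 3 * exponent(3, 3)
= 3 * 3 * exponent(3, 2)
= 3 * 3 * 3 * exponent(3, 1)
= 3 * 3 * 3 * 3 * exponent(3, 0)
= 3 * 3 * 3 * 3 * 1
= 81


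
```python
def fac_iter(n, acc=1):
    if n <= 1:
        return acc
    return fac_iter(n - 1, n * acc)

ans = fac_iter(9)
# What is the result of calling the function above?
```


fac_iter(9, 1)
= fac_iter(8, 9 * 1) = fac_iter(8, 9)
= fac_iter(7, 8 * 9) = fac_iter(7, 72)
= fac_iter(6, 7 * 72) = fac_iter(6, 504)
= fac_iter(5, 6 * 504) = fac_iter(5, 3024)
= fac_iter(4, 5 * 3024) = fac_iter(4, 15120)
= fac_iter(3, 4 * 15120) = fac_iter(3, 60480)
= fac_iter(2, 3 * 60480) = fac_iter(2, 181440)
= fac_iter(1, 2 * 181440) = fac_iter(1, 362880)
n <= 1, return acc = 362880


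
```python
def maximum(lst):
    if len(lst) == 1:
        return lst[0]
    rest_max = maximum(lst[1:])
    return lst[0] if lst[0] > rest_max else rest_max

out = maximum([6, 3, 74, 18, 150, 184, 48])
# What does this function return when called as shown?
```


maximum([6, 3, 74, 18, 150, 184, 48])
= compare 6 with maximum([3, 74, 18, 150, 184, 48])
= compare 3 with maximum([74, 18, 150, 184, 48])
= compare 74 with maximum([18, 150, 184, 48])
= compare 18 with maximum([150, 184, 48])
= compare 150 with maximum([184, 48])
= compare 184 with maximum([48])
Base: maximum([48]) = 48
compare 184 with 48: max = 184
compare 150 with 184: max = 184
compare 18 with 184: max = 184
compare 74 with 184: max = 184
compare 3 with 184: max = 184
compare 6 with 184: max = 184
= 184


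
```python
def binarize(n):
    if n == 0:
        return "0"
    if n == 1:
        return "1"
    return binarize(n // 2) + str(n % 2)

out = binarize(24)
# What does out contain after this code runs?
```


binarize(24)
= binarize(12) + "0"
= binarize(6) + "0" + "0"
= binarize(3) + "0" + "0" + "0"
= binarize(1) + "1" + "0" + "0" + "0"
= "1" + "1" + "0" + "0" + "0"
= "11000"


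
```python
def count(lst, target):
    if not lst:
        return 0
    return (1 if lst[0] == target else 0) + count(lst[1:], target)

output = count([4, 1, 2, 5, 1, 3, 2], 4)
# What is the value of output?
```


count([4, 1, 2, 5, 1, 3, 2], 4)
lst[0]=4 == 4: 1 + count([1, 2, 5, 1, 3, 2], 4)
lst[0]=1 != 4: 0 + count([2, 5, 1, 3, 2], 4)
lst[0]=2 != 4: 0 + count([5, 1, 3, 2], 4)
lst[0]=5 != 4: 0 + count([1, 3, 2], 4)
lst[0]=1 != 4: 0 + count([3, 2], 4)
lst[0]=3 != 4: 0 + count([2], 4)
lst[0]=2 != 4: 0 + count([], 4)
= 1


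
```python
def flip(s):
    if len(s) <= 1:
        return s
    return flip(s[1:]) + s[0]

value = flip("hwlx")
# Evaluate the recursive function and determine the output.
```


flip("hwlx")
= flip("wlx") + "h"
= flip("lx") + "w" + "h"
= flip("x") + "l" + "w" + "h"
= "x" + "l" + "w" + "h"
= "xlwh"


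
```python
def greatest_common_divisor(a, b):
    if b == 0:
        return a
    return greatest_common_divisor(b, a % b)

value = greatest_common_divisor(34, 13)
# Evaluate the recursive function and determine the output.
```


greatest_common_divisor(34, 13)
= greatest_common_divisor(13, 34 % 13) = greatest_common_divisor(13, 8)
= greatest_common_divisor(8, 13 % 8) = greatest_common_divisor(8, 5)
= greatest_common_divisor(5, 8 % 5) = greatest_common_divisor(5, 3)
= greatest_common_divisor(3, 5 % 3) = greatest_common_divisor(3, 2)
= greatest_common_divisor(2, 3 % 2) = greatest_common_divisor(2, 1)
= greatest_common_divisor(1, 2 % 1) = greatest_common_divisor(1, 0)
b == 0, return a = 1


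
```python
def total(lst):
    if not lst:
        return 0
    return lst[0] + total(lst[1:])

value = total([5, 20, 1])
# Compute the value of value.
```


total([5, 20, 1])
= 5 + total([20, 1])
= 5 + 20 + total([1])
= 5 + 20 + 1 + total([])
= 5 + 20 + 1 + 0
= 26


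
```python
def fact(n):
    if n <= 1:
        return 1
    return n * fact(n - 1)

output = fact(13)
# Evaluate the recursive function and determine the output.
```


fact(13)
= 13 * fact(12)
= 13 * 12 * fact(11)
= 13 * 12 * 11 * fact(10)
= 13 * 12 * 11 * 10 * fact(9)
= 13 * 12 * 11 * 10 * 9 * fact(8)
= 13 * 12 * 11 * 10 * 9 * 8 * fact(7)
= 13 * 12 * 11 * 10 * 9 * 8 * 7 * fact(6)
= 13 * 12 * 11 * 10 * 9 * 8 * 7 * 6 * fact(5)
= 13 * 12 * 11 * 10 * 9 * 8 * 7 * 6 * 5 * fact(4)
= 13 * 12 * 11 * 10 * 9 * 8 * 7 * 6 * 5 * 4 * fact(3)
= 13 * 12 * 11 * 10 * 9 * 8 * 7 * 6 * 5 * 4 * 3 * fact(2)
= 13 * 12 * 11 * 10 * 9 * 8 * 7 * 6 * 5 * 4 * 3 * 2 * fact(1)
= 13 * 12 * 11 * 10 * 9 * 8 * 7 * 6 * 5 * 4 * 3 * 2 * 1
= 6227020800


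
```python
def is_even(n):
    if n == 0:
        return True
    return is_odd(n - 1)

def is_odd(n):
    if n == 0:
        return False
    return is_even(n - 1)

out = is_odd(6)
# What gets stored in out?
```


is_odd(6)
= is_even(5)
= is_odd(4)
= is_even(3)
= is_odd(2)
= is_even(1)
= is_odd(0)
n == 0: return False
= False


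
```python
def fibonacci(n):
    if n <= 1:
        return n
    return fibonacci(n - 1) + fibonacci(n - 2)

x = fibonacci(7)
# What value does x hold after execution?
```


fibonacci(7)
= fibonacci(6) + fibonacci(5)
= (fibonacci(5) + fibonacci(4)) + fibonacci(5)
Computing bottom-up: fibonacci(0)=0, fibonacci(1)=1, fibonacci(2)=1, fibonacci(3)=2, fibonacci(4)=3, fibonacci(5)=5, fibonacci(6)=8, fibonacci(7)=13
= 13


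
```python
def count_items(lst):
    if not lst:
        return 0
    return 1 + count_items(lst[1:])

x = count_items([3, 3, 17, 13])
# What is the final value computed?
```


count_items([3, 3, 17, 13])
= 1 + count_items([3, 17, 13])
= 1 + 1 + count_items([17, 13])
= 1 + 1 + 1 + count_items([13])
= 1 + 1 + 1 + 1 + count_items([])
= 1 + 1 + 1 + 1 + 0
= 4


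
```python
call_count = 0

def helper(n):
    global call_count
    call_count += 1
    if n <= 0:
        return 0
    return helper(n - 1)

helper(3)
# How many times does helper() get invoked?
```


helper(3) calls helper(2) calls ... calls helper(0)
Total calls: 3 + 1 (for base case) = 4


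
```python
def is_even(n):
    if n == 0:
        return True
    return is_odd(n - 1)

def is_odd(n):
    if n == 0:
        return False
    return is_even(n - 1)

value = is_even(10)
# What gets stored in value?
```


is_even(10)
= is_odd(9)
= is_even(8)
= is_odd(7)
= is_even(6)
= is_odd(5)
= is_even(4)
= is_odd(3)
= is_even(2)
= is_odd(1)
= is_even(0)
n == 0: return True
= True


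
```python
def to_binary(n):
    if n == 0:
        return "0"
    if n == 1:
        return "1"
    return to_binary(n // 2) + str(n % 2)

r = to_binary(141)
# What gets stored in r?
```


to_binary(141)
= to_binary(70) + "1"
= to_binary(35) + "0" + "1"
= to_binary(17) + "1" + "0" + "1"
= to_binary(8) + "1" + "1" + "0" + "1"
= to_binary(4) + "0" + "1" + "1" + "0" + "1"
= to_binary(2) + "0" + "0" + "1" + "1" + "0" + "1"
= to_binary(1) + "0" + "0" + "0" + "1" + "1" + "0" + "1"
= "1" + "0" + "0" + "0" + "1" + "1" + "0" + "1"
= "10001101"


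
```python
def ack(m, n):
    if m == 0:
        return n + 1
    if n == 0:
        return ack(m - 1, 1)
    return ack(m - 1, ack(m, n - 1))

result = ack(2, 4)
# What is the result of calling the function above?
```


ack(2, 4)
= ack(1, ack(2, 3))
First compute ack(2, 3) = 9
= ack(1, 9)
= 11


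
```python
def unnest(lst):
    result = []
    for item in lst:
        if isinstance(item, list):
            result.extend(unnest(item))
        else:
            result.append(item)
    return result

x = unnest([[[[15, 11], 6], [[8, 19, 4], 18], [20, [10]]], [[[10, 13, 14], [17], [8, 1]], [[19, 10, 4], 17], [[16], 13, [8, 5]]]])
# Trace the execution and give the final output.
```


unnest([[[[15, 11], 6], [[8, 19, 4], 18], [20, [10]]], [[[10, 13, 14], [17], [8, 1]], [[19, 10, 4], 17], [[16], 13, [8, 5]]]])
Processing each element:
  [[[15, 11], 6], [[8, 19, 4], 18], [20, [10]]] is a list -> unnest recursively -> [15, 11, 6, 8, 19, 4, 18, 20, 10]
  [[[10, 13, 14], [17], [8, 1]], [[19, 10, 4], 17], [[16], 13, [8, 5]]] is a list -> unnest recursively -> [10, 13, 14, 17, 8, 1, 19, 10, 4, 17, 16, 13, 8, 5]
= [15, 11, 6, 8, 19, 4, 18, 20, 10, 10, 13, 14, 17, 8, 1, 19, 10, 4, 17, 16, 13, 8, 5]


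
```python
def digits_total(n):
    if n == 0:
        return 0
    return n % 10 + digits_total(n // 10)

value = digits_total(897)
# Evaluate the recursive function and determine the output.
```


digits_total(897)
= 7 + digits_total(89)
= 7 + 9 + digits_total(8)
= 7 + 9 + 8 + digits_total(0)
= 7 + 9 + 8 + 0
= 24


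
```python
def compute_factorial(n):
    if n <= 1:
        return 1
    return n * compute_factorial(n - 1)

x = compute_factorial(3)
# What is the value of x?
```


compute_factorial(3)
= 3 * compute_factorial(2)
= 3 * 2 * compute_factorial(1)
= 3 * 2 * 1
= 6


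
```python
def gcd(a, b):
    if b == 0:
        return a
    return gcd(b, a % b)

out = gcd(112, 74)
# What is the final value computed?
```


gcd(112, 74)
= gcd(74, 112 % 74) = gcd(74, 38)
= gcd(38, 74 % 38) = gcd(38, 36)
= gcd(36, 38 % 36) = gcd(36, 2)
= gcd(2, 36 % 2) = gcd(2, 0)
b == 0, return a = 2


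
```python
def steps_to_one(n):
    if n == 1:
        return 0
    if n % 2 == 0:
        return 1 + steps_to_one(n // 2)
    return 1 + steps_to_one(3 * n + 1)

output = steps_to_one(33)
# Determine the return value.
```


steps_to_one(33)
33 is odd -> 3*33+1 = 100 -> steps_to_one(100)
100 is even -> steps_to_one(50)
50 is even -> steps_to_one(25)
25 is odd -> 3*25+1 = 76 -> steps_to_one(76)
76 is even -> steps_to_one(38)
38 is even -> steps_to_one(19)
19 is odd -> 3*19+1 = 58 -> steps_to_one(58)
58 is even -> steps_to_one(29)
29 is odd -> 3*29+1 = 88 -> steps_to_one(88)
88 is even -> steps_to_one(44)
44 is even -> steps_to_one(22)
22 is even -> steps_to_one(11)
11 is odd -> 3*11+1 = 34 -> steps_to_one(34)
34 is even -> steps_to_one(17)
17 is odd -> 3*17+1 = 52 -> steps_to_one(52)
52 is even -> steps_to_one(26)
26 is even -> steps_to_one(13)
13 is odd -> 3*13+1 = 40 -> steps_to_one(40)
40 is even -> steps_to_one(20)
20 is even -> steps_to_one(10)
10 is even -> steps_to_one(5)
5 is odd -> 3*5+1 = 16 -> steps_to_one(16)
16 is even -> steps_to_one(8)
8 is even -> steps_to_one(4)
4 is even -> steps_to_one(2)
2 is even -> steps_to_one(1)
Reached 1 after 26 steps
= 26


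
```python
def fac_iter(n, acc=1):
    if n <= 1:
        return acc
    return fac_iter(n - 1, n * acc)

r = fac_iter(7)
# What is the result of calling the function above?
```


fac_iter(7, 1)
= fac_iter(6, 7 * 1) = fac_iter(6, 7)
= fac_iter(5, 6 * 7) = fac_iter(5, 42)
= fac_iter(4, 5 * 42) = fac_iter(4, 210)
= fac_iter(3, 4 * 210) = fac_iter(3, 840)
= fac_iter(2, 3 * 840) = fac_iter(2, 2520)
= fac_iter(1, 2 * 2520) = fac_iter(1, 5040)
n <= 1, return acc = 5040


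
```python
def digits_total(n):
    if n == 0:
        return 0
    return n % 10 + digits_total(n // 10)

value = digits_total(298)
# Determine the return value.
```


digits_total(298)
= 8 + digits_total(29)
= 8 + 9 + digits_total(2)
= 8 + 9 + 2 + digits_total(0)
= 8 + 9 + 2 + 0
= 19


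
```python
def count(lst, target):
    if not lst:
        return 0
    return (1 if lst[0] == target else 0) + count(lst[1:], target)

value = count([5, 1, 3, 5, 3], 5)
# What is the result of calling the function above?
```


count([5, 1, 3, 5, 3], 5)
lst[0]=5 == 5: 1 + count([1, 3, 5, 3], 5)
lst[0]=1 != 5: 0 + count([3, 5, 3], 5)
lst[0]=3 != 5: 0 + count([5, 3], 5)
lst[0]=5 == 5: 1 + count([3], 5)
lst[0]=3 != 5: 0 + count([], 5)
= 2


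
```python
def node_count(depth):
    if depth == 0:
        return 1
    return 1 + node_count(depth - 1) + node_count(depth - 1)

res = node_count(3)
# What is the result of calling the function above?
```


node_count(3)
= 1 + node_count(2) + node_count(2)
= 1 + 2 * node_count(2)
node_count(k) = 2^(k+1) - 1
node_count(0) = 1
node_count(1) = 3
node_count(2) = 7
node_count(3) = 15
node_count(3) = 2^4 - 1 = 15


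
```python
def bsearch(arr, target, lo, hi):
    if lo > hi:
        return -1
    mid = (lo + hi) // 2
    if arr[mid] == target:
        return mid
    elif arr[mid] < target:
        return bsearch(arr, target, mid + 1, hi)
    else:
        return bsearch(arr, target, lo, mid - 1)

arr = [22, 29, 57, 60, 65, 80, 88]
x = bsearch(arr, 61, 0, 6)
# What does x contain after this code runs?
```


bsearch(arr, 61, 0, 6)
lo=0, hi=6, mid=3, arr[mid]=60
60 < 61, search right half
lo=4, hi=6, mid=5, arr[mid]=80
80 > 61, search left half
lo=4, hi=4, mid=4, arr[mid]=65
65 > 61, search left half
lo > hi, target not found, return -1
= -1


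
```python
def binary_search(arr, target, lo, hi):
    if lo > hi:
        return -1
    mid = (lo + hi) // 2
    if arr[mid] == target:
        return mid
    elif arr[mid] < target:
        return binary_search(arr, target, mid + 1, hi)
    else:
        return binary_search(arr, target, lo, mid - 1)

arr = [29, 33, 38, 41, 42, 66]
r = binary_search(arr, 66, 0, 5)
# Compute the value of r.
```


binary_search(arr, 66, 0, 5)
lo=0, hi=5, mid=2, arr[mid]=38
38 < 66, search right half
lo=3, hi=5, mid=4, arr[mid]=42
42 < 66, search right half
lo=5, hi=5, mid=5, arr[mid]=66
arr[5] == 66, found at index 5
= 5


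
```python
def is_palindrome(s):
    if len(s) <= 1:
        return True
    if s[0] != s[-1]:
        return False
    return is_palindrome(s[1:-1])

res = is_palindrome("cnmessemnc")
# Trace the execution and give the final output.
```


is_palindrome("cnmessemnc")
"cnmessemnc": s[0]='c' == s[-1]='c' -> is_palindrome("nmessemn")
"nmessemn": s[0]='n' == s[-1]='n' -> is_palindrome("messem")
"messem": s[0]='m' == s[-1]='m' -> is_palindrome("esse")
"esse": s[0]='e' == s[-1]='e' -> is_palindrome("ss")
"ss": s[0]='s' == s[-1]='s' -> is_palindrome("")
"": len <= 1 -> True
= True


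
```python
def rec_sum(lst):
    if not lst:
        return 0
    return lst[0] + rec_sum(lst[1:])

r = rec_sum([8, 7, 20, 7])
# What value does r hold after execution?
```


rec_sum([8, 7, 20, 7])
= 8 + rec_sum([7, 20, 7])
= 8 + 7 + rec_sum([20, 7])
= 8 + 7 + 20 + rec_sum([7])
= 8 + 7 + 20 + 7 + rec_sum([])
= 8 + 7 + 20 + 7 + 0
= 42


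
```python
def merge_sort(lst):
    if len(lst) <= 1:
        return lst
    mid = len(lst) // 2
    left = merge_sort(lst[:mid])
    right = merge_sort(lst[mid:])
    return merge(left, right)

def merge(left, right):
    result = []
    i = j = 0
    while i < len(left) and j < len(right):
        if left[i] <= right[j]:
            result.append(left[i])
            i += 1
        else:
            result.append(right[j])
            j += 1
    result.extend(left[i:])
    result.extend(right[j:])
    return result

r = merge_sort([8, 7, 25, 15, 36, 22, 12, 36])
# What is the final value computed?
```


merge_sort([8, 7, 25, 15, 36, 22, 12, 36])
Split into [8, 7, 25, 15] and [36, 22, 12, 36]
Left sorted: [7, 8, 15, 25]
Right sorted: [12, 22, 36, 36]
Merge [7, 8, 15, 25] and [12, 22, 36, 36]
= [7, 8, 12, 15, 22, 25, 36, 36]


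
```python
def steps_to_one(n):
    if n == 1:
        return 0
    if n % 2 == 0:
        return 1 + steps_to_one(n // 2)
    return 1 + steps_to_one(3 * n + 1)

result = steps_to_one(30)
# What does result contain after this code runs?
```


steps_to_one(30)
30 is even -> steps_to_one(15)
15 is odd -> 3*15+1 = 46 -> steps_to_one(46)
46 is even -> steps_to_one(23)
23 is odd -> 3*23+1 = 70 -> steps_to_one(70)
70 is even -> steps_to_one(35)
35 is odd -> 3*35+1 = 106 -> steps_to_one(106)
106 is even -> steps_to_one(53)
53 is odd -> 3*53+1 = 160 -> steps_to_one(160)
160 is even -> steps_to_one(80)
80 is even -> steps_to_one(40)
40 is even -> steps_to_one(20)
20 is even -> steps_to_one(10)
10 is even -> steps_to_one(5)
5 is odd -> 3*5+1 = 16 -> steps_to_one(16)
16 is even -> steps_to_one(8)
8 is even -> steps_to_one(4)
4 is even -> steps_to_one(2)
2 is even -> steps_to_one(1)
Reached 1 after 18 steps
= 18


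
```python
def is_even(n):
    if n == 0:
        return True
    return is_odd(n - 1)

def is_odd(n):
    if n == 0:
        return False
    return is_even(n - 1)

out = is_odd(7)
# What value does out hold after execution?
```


is_odd(7)
= is_even(6)
= is_odd(5)
= is_even(4)
= is_odd(3)
= is_even(2)
= is_odd(1)
= is_even(0)
n == 0: return True
= True


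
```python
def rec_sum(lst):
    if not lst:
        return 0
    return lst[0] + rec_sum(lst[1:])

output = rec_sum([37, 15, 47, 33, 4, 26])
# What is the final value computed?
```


rec_sum([37, 15, 47, 33, 4, 26])
= 37 + rec_sum([15, 47, 33, 4, 26])
= 37 + 15 + rec_sum([47, 33, 4, 26])
= 37 + 15 + 47 + rec_sum([33, 4, 26])
= 37 + 15 + 47 + 33 + rec_sum([4, 26])
= 37 + 15 + 47 + 33 + 4 + rec_sum([26])
= 37 + 15 + 47 + 33 + 4 + 26 + rec_sum([])
= 37 + 15 + 47 + 33 + 4 + 26 + 0
= 162


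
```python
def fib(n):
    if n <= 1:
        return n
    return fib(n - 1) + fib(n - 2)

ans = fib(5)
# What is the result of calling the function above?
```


fib(5)
= fib(4) + fib(3)
= (fib(3) + fib(2)) + fib(3)
Computing bottom-up: fib(0)=0, fib(1)=1, fib(2)=1, fib(3)=2, fib(4)=3, fib(5)=5
= 5


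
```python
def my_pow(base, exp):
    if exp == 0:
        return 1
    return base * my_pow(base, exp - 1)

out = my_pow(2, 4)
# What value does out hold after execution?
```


my_pow(2, 4)
= 2 * my_pow(2, 3)
= 2 * 2 * my_pow(2, 2)
= 2 * 2 * 2 * my_pow(2, 1)
= 2 * 2 * 2 * 2 * my_pow(2, 0)
= 2 * 2 * 2 * 2 * 1
= 16


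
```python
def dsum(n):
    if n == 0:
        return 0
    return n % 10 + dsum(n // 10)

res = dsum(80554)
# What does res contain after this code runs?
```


dsum(80554)
= 4 + dsum(8055)
= 4 + 5 + dsum(805)
= 4 + 5 + 5 + dsum(80)
= 4 + 5 + 5 + 0 + dsum(8)
= 4 + 5 + 5 + 0 + 8 + dsum(0)
= 4 + 5 + 5 + 0 + 8 + 0
= 22


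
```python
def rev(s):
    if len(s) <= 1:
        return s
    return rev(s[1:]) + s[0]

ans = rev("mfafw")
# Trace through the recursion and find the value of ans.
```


rev("mfafw")
= rev("fafw") + "m"
= rev("afw") + "f" + "m"
= rev("fw") + "a" + "f" + "m"
= rev("w") + "f" + "a" + "f" + "m"
= "w" + "f" + "a" + "f" + "m"
= "wfafm"


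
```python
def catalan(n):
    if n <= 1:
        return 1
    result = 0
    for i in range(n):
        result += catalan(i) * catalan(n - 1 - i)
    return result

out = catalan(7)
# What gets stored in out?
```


catalan(7)
= sum of catalan(i) * catalan(7-1-i) for i in 0..6
First compute sub-values bottom-up:
  catalan(0) = 1, catalan(1) = 1
  catalan(2) = 1*1 + 1*1 = 2
  catalan(3) = 1*2 + 1*1 + 2*1 = 5
  catalan(4) = 1*5 + 1*2 + 2*1 + 5*1 = 14
  catalan(5) = 1*14 + 1*5 + 2*2 + 5*1 + 14*1 = 42
  catalan(6) = 1*42 + 1*14 + 2*5 + 5*2 + 14*1 + 42*1 = 132
Now catalan(7):
  catalan(0)*catalan(6) = 1*132 = 132
  catalan(1)*catalan(5) = 1*42 = 42
  catalan(2)*catalan(4) = 2*14 = 28
  catalan(3)*catalan(3) = 5*5 = 25
  catalan(4)*catalan(2) = 14*2 = 28
  catalan(5)*catalan(1) = 42*1 = 42
  catalan(6)*catalan(0) = 132*1 = 132
= 132 + 42 + 28 + 25 + 28 + 42 + 132
= 429


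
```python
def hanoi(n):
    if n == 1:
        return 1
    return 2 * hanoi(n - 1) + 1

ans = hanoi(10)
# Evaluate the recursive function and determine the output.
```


hanoi(10)
= 2 * hanoi(9) + 1
= 2 * (2 * hanoi(8) + 1) + 1
= 2 * (2 * (2 * hanoi(7) + 1) + 1) + 1
= 2 * (2 * (2 * (2 * hanoi(6) + 1) + 1) + 1) + 1
= 2 * (2 * (2 * (2 * (2 * hanoi(5) + 1) + 1) + 1) + 1) + 1
= 2 * (2 * (2 * (2 * (2 * (2 * hanoi(4) + 1) + 1) + 1) + 1) + 1) + 1
= 2 * (2 * (2 * (2 * (2 * (2 * (2 * hanoi(3) + 1) + 1) + 1) + 1) + 1) + 1) + 1
= 2 * (2 * (2 * (2 * (2 * (2 * (2 * (2 * hanoi(2) + 1) + 1) + 1) + 1) + 1) + 1) + 1) + 1
= 2 * (2 * (2 * (2 * (2 * (2 * (2 * (2 * (2 * hanoi(1) + 1) + 1) + 1) + 1) + 1) + 1) + 1) + 1) + 1
Now compute bottom-up:
hanoi(1) = 1
hanoi(2) = 2 * 1 + 1 = 3
hanoi(3) = 2 * 3 + 1 = 7
hanoi(4) = 2 * 7 + 1 = 15
hanoi(5) = 2 * 15 + 1 = 31
hanoi(6) = 2 * 31 + 1 = 63
hanoi(7) = 2 * 63 + 1 = 127
hanoi(8) = 2 * 127 + 1 = 255
hanoi(9) = 2 * 255 + 1 = 511
hanoi(10) = 2 * 511 + 1 = 1023
= 1023


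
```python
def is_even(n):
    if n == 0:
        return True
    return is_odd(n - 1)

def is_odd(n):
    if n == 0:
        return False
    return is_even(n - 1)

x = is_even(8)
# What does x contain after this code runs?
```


is_even(8)
= is_odd(7)
= is_even(6)
= is_odd(5)
= is_even(4)
= is_odd(3)
= is_even(2)
= is_odd(1)
= is_even(0)
n == 0: return True
= True


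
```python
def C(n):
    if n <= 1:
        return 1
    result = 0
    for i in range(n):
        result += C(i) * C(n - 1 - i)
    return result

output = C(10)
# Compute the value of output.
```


C(10)
= sum of C(i) * C(10-1-i) for i in 0..9
First compute sub-values bottom-up:
  C(0) = 1, C(1) = 1
  C(2) = 1*1 + 1*1 = 2
  C(3) = 1*2 + 1*1 + 2*1 = 5
  C(4) = 1*5 + 1*2 + 2*1 + 5*1 = 14
  C(5) = 1*14 + 1*5 + 2*2 + 5*1 + 14*1 = 42
  C(6) = 1*42 + 1*14 + 2*5 + 5*2 + 14*1 + 42*1 = 132
  C(7) = 1*132 + 1*42 + 2*14 + 5*5 + 14*2 + 42*1 + 132*1 = 429
  C(8) = 1*429 + 1*132 + 2*42 + 5*14 + 14*5 + 42*2 + 132*1 + 429*1 = 1430
  C(9) = 1*1430 + 1*429 + 2*132 + 5*42 + 14*14 + 42*5 + 132*2 + 429*1 + 1430*1 = 4862
Now C(10):
  C(0)*C(9) = 1*4862 = 4862
  C(1)*C(8) = 1*1430 = 1430
  C(2)*C(7) = 2*429 = 858
  C(3)*C(6) = 5*132 = 660
  C(4)*C(5) = 14*42 = 588
  C(5)*C(4) = 42*14 = 588
  C(6)*C(3) = 132*5 = 660
  C(7)*C(2) = 429*2 = 858
  C(8)*C(1) = 1430*1 = 1430
  C(9)*C(0) = 4862*1 = 4862
= 4862 + 1430 + 858 + 660 + 588 + 588 + 660 + 858 + 1430 + 4862
= 16796


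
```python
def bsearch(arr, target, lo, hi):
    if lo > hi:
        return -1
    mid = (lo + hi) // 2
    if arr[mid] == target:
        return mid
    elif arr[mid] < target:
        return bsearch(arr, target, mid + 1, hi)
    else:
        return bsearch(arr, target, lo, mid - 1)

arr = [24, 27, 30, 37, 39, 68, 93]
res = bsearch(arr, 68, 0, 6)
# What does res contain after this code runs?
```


bsearch(arr, 68, 0, 6)
lo=0, hi=6, mid=3, arr[mid]=37
37 < 68, search right half
lo=4, hi=6, mid=5, arr[mid]=68
arr[5] == 68, found at index 5
= 5


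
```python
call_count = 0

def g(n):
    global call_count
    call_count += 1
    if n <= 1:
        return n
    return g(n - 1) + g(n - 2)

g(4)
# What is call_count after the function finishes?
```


g(4) calls g(3) and g(2); each non-base call branches into two more.
Let C(k) = total number of calls made by g(k), including the call to g(k) itself.
Base cases: C(0) = 1, C(1) = 1
Recurrence: C(k) = 1 + C(k-1) + C(k-2)
  C(2) = 1 + C(1) + C(0) = 1 + 1 + 1 = 3
  C(3) = 1 + C(2) + C(1) = 1 + 3 + 1 = 5
  C(4) = 1 + C(3) + C(2) = 1 + 5 + 3 = 9
Total calls = C(4) = 9


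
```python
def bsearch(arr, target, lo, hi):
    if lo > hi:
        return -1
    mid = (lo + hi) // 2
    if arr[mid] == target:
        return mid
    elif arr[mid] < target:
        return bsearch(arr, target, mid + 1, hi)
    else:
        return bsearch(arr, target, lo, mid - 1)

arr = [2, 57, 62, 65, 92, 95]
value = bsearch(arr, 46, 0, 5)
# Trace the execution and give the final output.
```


bsearch(arr, 46, 0, 5)
lo=0, hi=5, mid=2, arr[mid]=62
62 > 46, search left half
lo=0, hi=1, mid=0, arr[mid]=2
2 < 46, search right half
lo=1, hi=1, mid=1, arr[mid]=57
57 > 46, search left half
lo > hi, target not found, return -1
= -1


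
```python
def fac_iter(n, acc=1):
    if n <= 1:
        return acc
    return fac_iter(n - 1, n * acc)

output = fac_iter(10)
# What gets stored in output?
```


fac_iter(10, 1)
= fac_iter(9, 10 * 1) = fac_iter(9, 10)
= fac_iter(8, 9 * 10) = fac_iter(8, 90)
= fac_iter(7, 8 * 90) = fac_iter(7, 720)
= fac_iter(6, 7 * 720) = fac_iter(6, 5040)
= fac_iter(5, 6 * 5040) = fac_iter(5, 30240)
= fac_iter(4, 5 * 30240) = fac_iter(4, 151200)
= fac_iter(3, 4 * 151200) = fac_iter(3, 604800)
= fac_iter(2, 3 * 604800) = fac_iter(2, 1814400)
= fac_iter(1, 2 * 1814400) = fac_iter(1, 3628800)
n <= 1, return acc = 3628800


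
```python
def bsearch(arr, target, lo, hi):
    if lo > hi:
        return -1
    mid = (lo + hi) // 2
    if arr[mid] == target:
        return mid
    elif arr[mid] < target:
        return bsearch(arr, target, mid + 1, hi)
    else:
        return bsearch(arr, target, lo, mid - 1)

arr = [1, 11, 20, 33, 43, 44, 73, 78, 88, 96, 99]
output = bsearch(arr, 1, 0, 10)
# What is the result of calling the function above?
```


bsearch(arr, 1, 0, 10)
lo=0, hi=10, mid=5, arr[mid]=44
44 > 1, search left half
lo=0, hi=4, mid=2, arr[mid]=20
20 > 1, search left half
lo=0, hi=1, mid=0, arr[mid]=1
arr[0] == 1, found at index 0
= 0


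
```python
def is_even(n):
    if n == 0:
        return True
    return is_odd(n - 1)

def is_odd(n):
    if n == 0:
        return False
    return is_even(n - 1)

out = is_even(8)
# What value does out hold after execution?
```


is_even(8)
= is_odd(7)
= is_even(6)
= is_odd(5)
= is_even(4)
= is_odd(3)
= is_even(2)
= is_odd(1)
= is_even(0)
n == 0: return True
= True


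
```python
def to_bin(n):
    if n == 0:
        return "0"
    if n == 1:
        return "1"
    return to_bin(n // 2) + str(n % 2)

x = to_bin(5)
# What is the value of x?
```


to_bin(5)
= to_bin(2) + "1"
= to_bin(1) + "0" + "1"
= "1" + "0" + "1"
= "101"


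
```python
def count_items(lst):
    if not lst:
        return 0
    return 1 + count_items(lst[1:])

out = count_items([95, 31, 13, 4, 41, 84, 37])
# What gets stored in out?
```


count_items([95, 31, 13, 4, 41, 84, 37])
= 1 + count_items([31, 13, 4, 41, 84, 37])
= 1 + 1 + count_items([13, 4, 41, 84, 37])
= 1 + 1 + 1 + count_items([4, 41, 84, 37])
= 1 + 1 + 1 + 1 + count_items([41, 84, 37])
= 1 + 1 + 1 + 1 + 1 + count_items([84, 37])
= 1 + 1 + 1 + 1 + 1 + 1 + count_items([37])
= 1 + 1 + 1 + 1 + 1 + 1 + 1 + count_items([])
= 1 + 1 + 1 + 1 + 1 + 1 + 1 + 0
= 7


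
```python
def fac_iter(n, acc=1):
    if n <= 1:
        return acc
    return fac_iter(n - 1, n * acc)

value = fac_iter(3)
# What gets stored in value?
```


fac_iter(3, 1)
= fac_iter(2, 3 * 1) = fac_iter(2, 3)
= fac_iter(1, 2 * 3) = fac_iter(1, 6)
n <= 1, return acc = 6


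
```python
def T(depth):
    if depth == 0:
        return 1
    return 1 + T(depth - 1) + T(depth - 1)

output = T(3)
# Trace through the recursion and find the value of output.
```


T(3)
= 1 + T(2) + T(2)
= 1 + 2 * T(2)
T(k) = 2^(k+1) - 1
T(0) = 1
T(1) = 3
T(2) = 7
T(3) = 15
T(3) = 2^4 - 1 = 15


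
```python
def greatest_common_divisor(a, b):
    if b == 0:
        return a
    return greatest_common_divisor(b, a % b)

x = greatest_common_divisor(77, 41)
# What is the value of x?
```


greatest_common_divisor(77, 41)
= greatest_common_divisor(41, 77 % 41) = greatest_common_divisor(41, 36)
= greatest_common_divisor(36, 41 % 36) = greatest_common_divisor(36, 5)
= greatest_common_divisor(5, 36 % 5) = greatest_common_divisor(5, 1)
= greatest_common_divisor(1, 5 % 1) = greatest_common_divisor(1, 0)
b == 0, return a = 1


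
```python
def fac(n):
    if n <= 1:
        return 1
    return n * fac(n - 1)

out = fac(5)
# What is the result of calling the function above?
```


fac(5)
= 5 * fac(4)
= 5 * 4 * fac(3)
= 5 * 4 * 3 * fac(2)
= 5 * 4 * 3 * 2 * fac(1)
= 5 * 4 * 3 * 2 * 1
= 120


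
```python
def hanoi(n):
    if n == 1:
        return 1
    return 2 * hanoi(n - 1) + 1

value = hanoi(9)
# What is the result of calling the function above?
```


hanoi(9)
= 2 * hanoi(8) + 1
= 2 * (2 * hanoi(7) + 1) + 1
= 2 * (2 * (2 * hanoi(6) + 1) + 1) + 1
= 2 * (2 * (2 * (2 * hanoi(5) + 1) + 1) + 1) + 1
= 2 * (2 * (2 * (2 * (2 * hanoi(4) + 1) + 1) + 1) + 1) + 1
= 2 * (2 * (2 * (2 * (2 * (2 * hanoi(3) + 1) + 1) + 1) + 1) + 1) + 1
= 2 * (2 * (2 * (2 * (2 * (2 * (2 * hanoi(2) + 1) + 1) + 1) + 1) + 1) + 1) + 1
= 2 * (2 * (2 * (2 * (2 * (2 * (2 * (2 * hanoi(1) + 1) + 1) + 1) + 1) + 1) + 1) + 1) + 1
Now compute bottom-up:
hanoi(1) = 1
hanoi(2) = 2 * 1 + 1 = 3
hanoi(3) = 2 * 3 + 1 = 7
hanoi(4) = 2 * 7 + 1 = 15
hanoi(5) = 2 * 15 + 1 = 31
hanoi(6) = 2 * 31 + 1 = 63
hanoi(7) = 2 * 63 + 1 = 127
hanoi(8) = 2 * 127 + 1 = 255
hanoi(9) = 2 * 255 + 1 = 511
= 511


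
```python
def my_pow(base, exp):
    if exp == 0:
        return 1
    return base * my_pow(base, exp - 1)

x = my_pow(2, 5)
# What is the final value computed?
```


my_pow(2, 5)
= 2 * my_pow(2, 4)
= 2 * 2 * my_pow(2, 3)
= 2 * 2 * 2 * my_pow(2, 2)
= 2 * 2 * 2 * 2 * my_pow(2, 1)
= 2 * 2 * 2 * 2 * 2 * my_pow(2, 0)
= 2 * 2 * 2 * 2 * 2 * 1
= 32


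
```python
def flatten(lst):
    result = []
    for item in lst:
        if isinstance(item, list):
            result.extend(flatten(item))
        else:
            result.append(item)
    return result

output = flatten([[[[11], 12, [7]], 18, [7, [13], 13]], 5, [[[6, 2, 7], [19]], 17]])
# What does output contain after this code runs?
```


flatten([[[[11], 12, [7]], 18, [7, [13], 13]], 5, [[[6, 2, 7], [19]], 17]])
Processing each element:
  [[[11], 12, [7]], 18, [7, [13], 13]] is a list -> flatten recursively -> [11, 12, 7, 18, 7, 13, 13]
  5 is not a list -> append 5
  [[[6, 2, 7], [19]], 17] is a list -> flatten recursively -> [6, 2, 7, 19, 17]
= [11, 12, 7, 18, 7, 13, 13, 5, 6, 2, 7, 19, 17]


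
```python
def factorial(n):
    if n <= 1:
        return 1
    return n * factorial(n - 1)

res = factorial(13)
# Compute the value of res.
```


factorial(13)
= 13 * factorial(12)
= 13 * 12 * factorial(11)
= 13 * 12 * 11 * factorial(10)
= 13 * 12 * 11 * 10 * factorial(9)
= 13 * 12 * 11 * 10 * 9 * factorial(8)
= 13 * 12 * 11 * 10 * 9 * 8 * factorial(7)
= 13 * 12 * 11 * 10 * 9 * 8 * 7 * factorial(6)
= 13 * 12 * 11 * 10 * 9 * 8 * 7 * 6 * factorial(5)
= 13 * 12 * 11 * 10 * 9 * 8 * 7 * 6 * 5 * factorial(4)
= 13 * 12 * 11 * 10 * 9 * 8 * 7 * 6 * 5 * 4 * factorial(3)
= 13 * 12 * 11 * 10 * 9 * 8 * 7 * 6 * 5 * 4 * 3 * factorial(2)
= 13 * 12 * 11 * 10 * 9 * 8 * 7 * 6 * 5 * 4 * 3 * 2 * factorial(1)
= 13 * 12 * 11 * 10 * 9 * 8 * 7 * 6 * 5 * 4 * 3 * 2 * 1
= 6227020800


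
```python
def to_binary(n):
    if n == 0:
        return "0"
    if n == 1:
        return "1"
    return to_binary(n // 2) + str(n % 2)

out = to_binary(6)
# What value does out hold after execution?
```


to_binary(6)
= to_binary(3) + "0"
= to_binary(1) + "1" + "0"
= "1" + "1" + "0"
= "110"


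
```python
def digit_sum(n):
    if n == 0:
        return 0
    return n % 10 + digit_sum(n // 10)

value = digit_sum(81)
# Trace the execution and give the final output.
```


digit_sum(81)
= 1 + digit_sum(8)
= 1 + 8 + digit_sum(0)
= 1 + 8 + 0
= 9


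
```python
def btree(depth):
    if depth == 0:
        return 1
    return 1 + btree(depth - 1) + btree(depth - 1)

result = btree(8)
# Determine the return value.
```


btree(8)
= 1 + btree(7) + btree(7)
= 1 + 2 * btree(7)
btree(k) = 2^(k+1) - 1
btree(0) = 1
btree(1) = 3
btree(2) = 7
btree(3) = 15
btree(4) = 31
btree(8) = 2^9 - 1 = 511


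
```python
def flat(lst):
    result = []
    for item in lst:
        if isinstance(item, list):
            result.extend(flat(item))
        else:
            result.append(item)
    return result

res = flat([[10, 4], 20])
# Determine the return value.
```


flat([[10, 4], 20])
Processing each element:
  [10, 4] is a list -> flat recursively -> [10, 4]
  20 is not a list -> append 20
= [10, 4, 20]


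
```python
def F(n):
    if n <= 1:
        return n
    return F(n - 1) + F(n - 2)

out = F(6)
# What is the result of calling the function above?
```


F(6)
= F(5) + F(4)
= (F(4) + F(3)) + F(4)
Computing bottom-up: F(0)=0, F(1)=1, F(2)=1, F(3)=2, F(4)=3, F(5)=5, F(6)=8
= 8


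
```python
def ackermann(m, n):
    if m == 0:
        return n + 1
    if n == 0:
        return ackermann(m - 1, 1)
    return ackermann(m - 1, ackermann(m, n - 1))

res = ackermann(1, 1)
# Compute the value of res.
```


ackermann(1, 1)
= ackermann(0, ackermann(1, 0))
First compute ackermann(1, 0) = 2
= ackermann(0, 2)
= 3


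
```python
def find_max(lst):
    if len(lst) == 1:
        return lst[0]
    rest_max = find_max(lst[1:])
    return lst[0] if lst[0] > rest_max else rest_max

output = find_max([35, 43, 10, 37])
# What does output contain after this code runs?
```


find_max([35, 43, 10, 37])
= compare 35 with find_max([43, 10, 37])
= compare 43 with find_max([10, 37])
= compare 10 with find_max([37])
Base: find_max([37]) = 37
compare 10 with 37: max = 37
compare 43 with 37: max = 43
compare 35 with 43: max = 43
= 43


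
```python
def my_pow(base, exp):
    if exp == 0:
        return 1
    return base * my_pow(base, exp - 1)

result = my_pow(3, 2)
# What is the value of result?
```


my_pow(3, 2)
= 3 * my_pow(3, 1)
= 3 * 3 * my_pow(3, 0)
= 3 * 3 * 1
= 9


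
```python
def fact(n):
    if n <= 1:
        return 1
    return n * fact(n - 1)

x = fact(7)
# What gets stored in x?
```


fact(7)
= 7 * fact(6)
= 7 * 6 * fact(5)
= 7 * 6 * 5 * fact(4)
= 7 * 6 * 5 * 4 * fact(3)
= 7 * 6 * 5 * 4 * 3 * fact(2)
= 7 * 6 * 5 * 4 * 3 * 2 * fact(1)
= 7 * 6 * 5 * 4 * 3 * 2 * 1
= 5040
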